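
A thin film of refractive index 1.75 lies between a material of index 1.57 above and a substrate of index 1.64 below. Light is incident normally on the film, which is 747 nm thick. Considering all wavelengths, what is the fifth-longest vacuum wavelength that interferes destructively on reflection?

523 nm

Ray reflecting at the top interface goes from n = 1.57 toward n = 1.75: a half-wave phase shift.
At the lower boundary (n = 1.75 to n = 1.64) the reflected ray undergoes no phase shift.
Exactly one π shift → a net half-wave offset.
With one net inversion, destructive interference in reflection requires 2 n t = m λ.
λ = 2 n t / m. The fifth-longest wavelength is m = 5: λ = 2 × 1.75 × 747 / 5.00 = 523 nm.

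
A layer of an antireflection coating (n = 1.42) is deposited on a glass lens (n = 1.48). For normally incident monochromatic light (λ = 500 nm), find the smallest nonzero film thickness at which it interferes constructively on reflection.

176 nm

Ray reflecting at the top interface goes from n = 1.0 toward n = 1.42: a half-wave phase shift.
Ray reflecting at the bottom interface goes from n = 1.42 toward n = 1.48: a half-wave phase shift.
Zero or two π shifts → no net half-wave offset.
So the condition for constructive reflection is 2 n t = m λ.
Minimum nonzero at m = 1: t = λ / (2 n) = 500 / (2 × 1.42) = 176 nm.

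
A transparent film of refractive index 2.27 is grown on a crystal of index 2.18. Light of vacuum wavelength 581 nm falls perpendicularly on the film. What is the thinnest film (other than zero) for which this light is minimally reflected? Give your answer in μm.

0.128 μm

Top surface (1.0 → 2.27): reflection off a higher-index medium gives a half-wave phase shift.
At the lower boundary (n = 2.27 to n = 2.18) the reflected ray undergoes no phase shift.
The two reflections differ by half a wavelength.
So the condition for destructive reflection is 2 n t = m λ.
Minimum nonzero at m = 1: t = λ / (2 n) = 581 / (2 × 2.27) = 128 nm.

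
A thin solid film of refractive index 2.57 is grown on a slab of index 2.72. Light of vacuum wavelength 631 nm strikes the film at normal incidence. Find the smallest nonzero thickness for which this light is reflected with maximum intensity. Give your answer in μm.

0.123 μm

Ray reflecting at the top interface goes from n = 1.0 toward n = 2.57: a half-wave phase shift.
Ray reflecting at the bottom interface goes from n = 2.57 toward n = 2.72: a half-wave phase shift.
Net: no relative phase inversion (both shifts match).
With no net inversion, constructive interference in reflection requires 2 n t = m λ.
The smallest nonzero thickness corresponds to m = 1: t = m λ / (2 n) = 1.00 × 631 / (2 × 2.57) = 123 nm.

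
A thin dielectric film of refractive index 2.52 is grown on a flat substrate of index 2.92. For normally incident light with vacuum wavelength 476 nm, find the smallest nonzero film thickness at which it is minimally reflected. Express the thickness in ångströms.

Top surface (1.0 → 2.52): reflection off a higher-index medium gives a half-wave phase shift.
At the lower boundary (n = 2.52 to n = 2.92) the reflected ray undergoes a half-wave phase shift.
The two reflections carry the same phase change, so no net offset.
For minimum reflection here: 2 n t = (m + ½) λ.
Minimum at m = 0: t = λ / (4 n) = 476 / (4 × 2.52) = 47.2 nm.

472 Å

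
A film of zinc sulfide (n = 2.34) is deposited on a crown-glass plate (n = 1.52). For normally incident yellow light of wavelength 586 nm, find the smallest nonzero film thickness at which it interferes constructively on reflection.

At the upper boundary (n = 1.0 to n = 2.34) the reflected ray undergoes a half-wave phase shift.
Ray reflecting at the bottom interface goes from n = 2.34 toward n = 1.52: no phase shift.
The two reflections differ by half a wavelength.
For bright reflection here: 2 n t = (m + ½) λ.
Minimum at m = 0: t = λ / (4 n) = 586 / (4 × 2.34) = 62.6 nm.

62.6 nm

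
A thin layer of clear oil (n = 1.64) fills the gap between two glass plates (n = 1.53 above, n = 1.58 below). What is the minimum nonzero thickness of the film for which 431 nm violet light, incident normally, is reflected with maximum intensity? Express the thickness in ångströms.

657 Å

Ray reflecting at the top interface goes from n = 1.53 toward n = 1.64: a half-wave phase shift.
At the lower boundary (n = 1.64 to n = 1.58) the reflected ray undergoes no phase shift.
Exactly one π shift → a net half-wave offset.
For bright reflection here: 2 n t = (m + ½) λ.
Minimum at m = 0: t = λ / (4 n) = 431 / (4 × 1.64) = 65.7 nm.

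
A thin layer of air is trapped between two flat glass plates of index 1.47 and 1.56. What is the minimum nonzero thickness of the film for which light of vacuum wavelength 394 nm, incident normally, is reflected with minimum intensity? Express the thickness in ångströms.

1970 Å

Ray reflecting at the top interface goes from n = 1.47 toward n = 1.0: no phase shift.
Ray reflecting at the bottom interface goes from n = 1.0 toward n = 1.56: a half-wave phase shift.
The two reflections differ by half a wavelength.
For minimum reflection here: 2 n t = m λ.
Minimum nonzero at m = 1: t = λ / (2 n) = 394 / (2 × 1.0) = 197 nm.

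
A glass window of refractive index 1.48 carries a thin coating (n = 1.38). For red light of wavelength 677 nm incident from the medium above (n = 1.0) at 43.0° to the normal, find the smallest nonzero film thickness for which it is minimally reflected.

Ray reflecting at the top interface goes from n = 1.0 toward n = 1.38: a half-wave phase shift.
At the lower boundary (n = 1.38 to n = 1.48) the reflected ray undergoes a half-wave phase shift.
Zero or two π shifts → no net half-wave offset.
So the condition for destructive reflection is 2 n t cos θ_r = (m + ½) λ.
Snell's law: 1.0 sin 43.0° = 1.38 sin θ_r → sin θ_r = 0.494, cos θ_r = 0.869.
Minimum at m = 0: t = λ / (4 n cos θ_r) = 677 / (4 × 1.38 × 0.869) = 141 nm.

141 nm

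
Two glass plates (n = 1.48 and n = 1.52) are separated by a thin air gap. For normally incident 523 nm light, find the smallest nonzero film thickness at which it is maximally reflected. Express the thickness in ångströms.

At the upper boundary (n = 1.48 to n = 1.0) the reflected ray undergoes no phase shift.
At the lower boundary (n = 1.0 to n = 1.52) the reflected ray undergoes a half-wave phase shift.
The two reflections differ by half a wavelength.
For bright reflection here: 2 n t = (m + ½) λ.
Minimum at m = 0: t = λ / (4 n) = 523 / (4 × 1.0) = 131 nm.

1308 Å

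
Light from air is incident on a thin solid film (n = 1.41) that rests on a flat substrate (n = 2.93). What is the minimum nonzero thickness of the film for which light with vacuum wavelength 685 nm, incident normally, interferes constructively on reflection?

243 nm

Ray reflecting at the top interface goes from n = 1.0 toward n = 1.41: a half-wave phase shift.
At the lower boundary (n = 1.41 to n = 2.93) the reflected ray undergoes a half-wave phase shift.
Net: no relative phase inversion (both shifts match).
So the condition for constructive reflection is 2 n t = m λ.
Minimum nonzero at m = 1: t = λ / (2 n) = 685 / (2 × 1.41) = 243 nm.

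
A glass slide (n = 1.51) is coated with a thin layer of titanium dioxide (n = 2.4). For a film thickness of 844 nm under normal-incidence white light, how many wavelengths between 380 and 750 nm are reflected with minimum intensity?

5

At the upper boundary (n = 1.0 to n = 2.4) the reflected ray undergoes a half-wave phase shift.
Bottom surface (2.4 → 1.51): reflection off a lower-index medium gives no phase shift.
Exactly one π shift → a net half-wave offset.
So the condition for destructive reflection is 2 n t = m λ.
λ = 2 n t / m = 4051 / m nm.
m=5: 810 nm (IR); m=6: 675 nm (visible); m=7: 579 nm (visible); m=8: 506 nm (visible); m=9: 450 nm (visible); m=10: 405 nm (visible); m=11: 368 nm (UV).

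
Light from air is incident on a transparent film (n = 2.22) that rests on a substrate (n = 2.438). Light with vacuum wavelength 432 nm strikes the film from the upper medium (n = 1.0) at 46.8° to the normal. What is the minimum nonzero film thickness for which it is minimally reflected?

51.5 nm

Ray reflecting at the top interface goes from n = 1.0 toward n = 2.22: a half-wave phase shift.
Bottom surface (2.22 → 2.438): reflection off a higher-index medium gives a half-wave phase shift.
The two reflections carry the same phase change, so no net offset.
For dark reflection here: 2 n t cos θ_r = (m + ½) λ.
Snell's law: 1.0 sin 46.8° = 2.22 sin θ_r → sin θ_r = 0.328, cos θ_r = 0.945.
Minimum at m = 0: t = λ / (4 n cos θ_r) = 432 / (4 × 2.22 × 0.945) = 51.5 nm.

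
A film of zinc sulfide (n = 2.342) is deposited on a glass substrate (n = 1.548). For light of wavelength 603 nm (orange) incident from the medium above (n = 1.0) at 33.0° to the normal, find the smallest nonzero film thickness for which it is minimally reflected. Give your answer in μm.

Ray reflecting at the top interface goes from n = 1.0 toward n = 2.342: a half-wave phase shift.
Ray reflecting at the bottom interface goes from n = 2.342 toward n = 1.548: no phase shift.
Net: one phase inversion between the two reflected rays.
With one net inversion, destructive interference in reflection requires 2 n t cos θ_r = m λ.
Snell's law: 1.0 sin 33.0° = 2.342 sin θ_r → sin θ_r = 0.233, cos θ_r = 0.973.
Minimum nonzero at m = 1: t = λ / (2 n cos θ_r) = 603 / (2 × 2.342 × 0.973) = 132 nm.

0.132 μm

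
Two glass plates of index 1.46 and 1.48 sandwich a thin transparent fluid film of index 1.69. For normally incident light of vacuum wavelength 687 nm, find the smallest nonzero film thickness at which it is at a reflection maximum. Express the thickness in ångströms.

1016 Å

At the upper boundary (n = 1.46 to n = 1.69) the reflected ray undergoes a half-wave phase shift.
Ray reflecting at the bottom interface goes from n = 1.69 toward n = 1.48: no phase shift.
Net: one phase inversion between the two reflected rays.
For strong reflection here: 2 n t = (m + ½) λ.
Minimum at m = 0: t = λ / (4 n) = 687 / (4 × 1.69) = 102 nm.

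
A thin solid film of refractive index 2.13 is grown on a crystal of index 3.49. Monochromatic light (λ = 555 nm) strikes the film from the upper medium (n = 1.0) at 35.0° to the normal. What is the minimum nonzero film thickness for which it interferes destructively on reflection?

67.6 nm

Ray reflecting at the top interface goes from n = 1.0 toward n = 2.13: a half-wave phase shift.
Bottom surface (2.13 → 3.49): reflection off a higher-index medium gives a half-wave phase shift.
The two reflections carry the same phase change, so no net offset.
For dark reflection here: 2 n t cos θ_r = (m + ½) λ.
Snell's law: 1.0 sin 35.0° = 2.13 sin θ_r → sin θ_r = 0.269, cos θ_r = 0.963.
Minimum at m = 0: t = λ / (4 n cos θ_r) = 555 / (4 × 2.13 × 0.963) = 67.6 nm.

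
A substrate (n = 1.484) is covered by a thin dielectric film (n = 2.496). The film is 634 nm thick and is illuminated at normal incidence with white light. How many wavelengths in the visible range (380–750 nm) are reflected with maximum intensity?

Ray reflecting at the top interface goes from n = 1.0 toward n = 2.496: a half-wave phase shift.
Ray reflecting at the bottom interface goes from n = 2.496 toward n = 1.484: no phase shift.
Exactly one π shift → a net half-wave offset.
With one net inversion, constructive interference in reflection requires 2 n t = (m + ½) λ.
λ = 2 n t / (m + ½) = 3165 / (m + ½) nm.
m=3: 904 nm (IR); m=4: 703 nm (visible); m=5: 575 nm (visible); m=6: 487 nm (visible); m=7: 422 nm (visible); m=8: 372 nm (UV).

4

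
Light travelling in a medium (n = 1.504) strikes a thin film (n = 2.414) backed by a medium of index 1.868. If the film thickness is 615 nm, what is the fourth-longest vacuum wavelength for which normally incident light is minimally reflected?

742 nm

Top surface (1.504 → 2.414): reflection off a higher-index medium gives a half-wave phase shift.
Ray reflecting at the bottom interface goes from n = 2.414 toward n = 1.868: no phase shift.
Net: one phase inversion between the two reflected rays.
With one net inversion, destructive interference in reflection requires 2 n t = m λ.
λ = 2 n t / m. The fourth-longest wavelength is m = 4: λ = 2 × 2.414 × 615 / 4.00 = 742 nm.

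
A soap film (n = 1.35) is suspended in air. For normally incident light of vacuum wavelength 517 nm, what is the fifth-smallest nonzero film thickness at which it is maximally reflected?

At the upper boundary (n = 1.0 to n = 1.35) the reflected ray undergoes a half-wave phase shift.
Bottom surface (1.35 → 1.0): reflection off a lower-index medium gives no phase shift.
Net: one phase inversion between the two reflected rays.
For maximum reflection here: 2 n t = (m + ½) λ.
The fifth-smallest nonzero thickness corresponds to m = 4: t = (m + ½) λ / (2 n) = 4.50 × 517 / (2 × 1.35) = 862 nm.

862 nm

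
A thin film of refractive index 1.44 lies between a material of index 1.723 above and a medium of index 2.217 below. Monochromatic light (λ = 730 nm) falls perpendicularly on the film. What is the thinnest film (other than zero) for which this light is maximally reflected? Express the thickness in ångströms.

1267 Å

Top surface (1.723 → 1.44): reflection off a lower-index medium gives no phase shift.
At the lower boundary (n = 1.44 to n = 2.217) the reflected ray undergoes a half-wave phase shift.
The two reflections differ by half a wavelength.
For strong reflection here: 2 n t = (m + ½) λ.
Minimum at m = 0: t = λ / (4 n) = 730 / (4 × 1.44) = 127 nm.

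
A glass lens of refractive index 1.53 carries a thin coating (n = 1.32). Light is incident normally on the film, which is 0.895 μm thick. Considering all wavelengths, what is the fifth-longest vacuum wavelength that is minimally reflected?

Ray reflecting at the top interface goes from n = 1.0 toward n = 1.32: a half-wave phase shift.
At the lower boundary (n = 1.32 to n = 1.53) the reflected ray undergoes a half-wave phase shift.
The two reflections carry the same phase change, so no net offset.
With no net inversion, destructive interference in reflection requires 2 n t = (m + ½) λ.
λ = 2 n t / (m + ½). The fifth-longest wavelength is m = 4: λ = 2 × 1.32 × 895 / 4.50 = 525 nm.

525 nm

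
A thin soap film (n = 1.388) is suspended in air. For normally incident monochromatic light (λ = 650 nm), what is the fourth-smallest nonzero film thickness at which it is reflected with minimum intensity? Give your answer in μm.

0.937 μm

At the upper boundary (n = 1.0 to n = 1.388) the reflected ray undergoes a half-wave phase shift.
Bottom surface (1.388 → 1.0): reflection off a lower-index medium gives no phase shift.
Net: one phase inversion between the two reflected rays.
For dark reflection here: 2 n t = m λ.
The fourth-smallest nonzero thickness corresponds to m = 4: t = m λ / (2 n) = 4.00 × 650 / (2 × 1.388) = 937 nm.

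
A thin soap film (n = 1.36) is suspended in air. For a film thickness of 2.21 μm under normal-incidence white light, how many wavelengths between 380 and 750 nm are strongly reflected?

8

Top surface (1.0 → 1.36): reflection off a higher-index medium gives a half-wave phase shift.
Bottom surface (1.36 → 1.0): reflection off a lower-index medium gives no phase shift.
The two reflections differ by half a wavelength.
So the condition for constructive reflection is 2 n t = (m + ½) λ.
λ = 2 n t / (m + ½) = 6011 / (m + ½) nm.
m=7: 801 nm (IR); m=8: 707 nm (visible); m=9: 633 nm (visible); m=10: 572 nm (visible); m=11: 523 nm (visible); m=12: 481 nm (visible); m=13: 445 nm (visible); m=14: 415 nm (visible); m=15: 388 nm (visible); m=16: 364 nm (UV).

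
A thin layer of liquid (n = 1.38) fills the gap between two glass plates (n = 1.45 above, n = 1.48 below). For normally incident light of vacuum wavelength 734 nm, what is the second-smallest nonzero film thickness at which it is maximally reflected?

399 nm

At the upper boundary (n = 1.45 to n = 1.38) the reflected ray undergoes no phase shift.
Ray reflecting at the bottom interface goes from n = 1.38 toward n = 1.48: a half-wave phase shift.
Net: one phase inversion between the two reflected rays.
So the condition for constructive reflection is 2 n t = (m + ½) λ.
The second-smallest nonzero thickness corresponds to m = 1: t = (m + ½) λ / (2 n) = 1.50 × 734 / (2 × 1.38) = 399 nm.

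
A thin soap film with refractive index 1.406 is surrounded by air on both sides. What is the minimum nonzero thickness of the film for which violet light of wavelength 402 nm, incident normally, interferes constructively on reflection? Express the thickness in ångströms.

At the upper boundary (n = 1.0 to n = 1.406) the reflected ray undergoes a half-wave phase shift.
Bottom surface (1.406 → 1.0): reflection off a lower-index medium gives no phase shift.
Net: one phase inversion between the two reflected rays.
For strong reflection here: 2 n t = (m + ½) λ.
Minimum at m = 0: t = λ / (4 n) = 402 / (4 × 1.406) = 71.5 nm.

715 Å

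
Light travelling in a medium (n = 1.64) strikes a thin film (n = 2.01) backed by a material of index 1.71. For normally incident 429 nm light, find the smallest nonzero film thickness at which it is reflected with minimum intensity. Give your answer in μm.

0.107 μm

Ray reflecting at the top interface goes from n = 1.64 toward n = 2.01: a half-wave phase shift.
Bottom surface (2.01 → 1.71): reflection off a lower-index medium gives no phase shift.
The two reflections differ by half a wavelength.
With one net inversion, destructive interference in reflection requires 2 n t = m λ.
Minimum nonzero at m = 1: t = λ / (2 n) = 429 / (2 × 2.01) = 107 nm.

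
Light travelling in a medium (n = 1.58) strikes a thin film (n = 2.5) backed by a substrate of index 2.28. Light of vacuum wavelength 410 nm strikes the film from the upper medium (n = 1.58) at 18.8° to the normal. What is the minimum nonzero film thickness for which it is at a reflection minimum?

83.8 nm

Top surface (1.58 → 2.5): reflection off a higher-index medium gives a half-wave phase shift.
At the lower boundary (n = 2.5 to n = 2.28) the reflected ray undergoes no phase shift.
The two reflections differ by half a wavelength.
For dark reflection here: 2 n t cos θ_r = m λ.
Snell's law: 1.58 sin 18.8° = 2.5 sin θ_r → sin θ_r = 0.204, cos θ_r = 0.979.
Minimum nonzero at m = 1: t = λ / (2 n cos θ_r) = 410 / (2 × 2.5 × 0.979) = 83.8 nm.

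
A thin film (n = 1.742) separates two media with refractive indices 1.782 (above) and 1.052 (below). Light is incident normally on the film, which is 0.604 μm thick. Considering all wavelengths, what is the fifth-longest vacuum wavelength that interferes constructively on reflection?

421 nm

At the upper boundary (n = 1.782 to n = 1.742) the reflected ray undergoes no phase shift.
Ray reflecting at the bottom interface goes from n = 1.742 toward n = 1.052: no phase shift.
The two reflections carry the same phase change, so no net offset.
For maximum reflection here: 2 n t = m λ.
λ = 2 n t / m. The fifth-longest wavelength is m = 5: λ = 2 × 1.742 × 604 / 5.00 = 421 nm.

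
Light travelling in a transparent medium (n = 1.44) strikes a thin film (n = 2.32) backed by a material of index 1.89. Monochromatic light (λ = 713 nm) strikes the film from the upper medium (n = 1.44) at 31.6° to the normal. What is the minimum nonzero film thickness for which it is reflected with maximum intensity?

At the upper boundary (n = 1.44 to n = 2.32) the reflected ray undergoes a half-wave phase shift.
At the lower boundary (n = 2.32 to n = 1.89) the reflected ray undergoes no phase shift.
The two reflections differ by half a wavelength.
So the condition for constructive reflection is 2 n t cos θ_r = (m + ½) λ.
Snell's law: 1.44 sin 31.6° = 2.32 sin θ_r → sin θ_r = 0.325, cos θ_r = 0.946.
Minimum at m = 0: t = λ / (4 n cos θ_r) = 713 / (4 × 2.32 × 0.946) = 81.2 nm.

81.2 nm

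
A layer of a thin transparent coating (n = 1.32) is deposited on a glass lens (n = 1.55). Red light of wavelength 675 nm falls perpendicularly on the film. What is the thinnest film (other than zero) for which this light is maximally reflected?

At the upper boundary (n = 1.0 to n = 1.32) the reflected ray undergoes a half-wave phase shift.
Ray reflecting at the bottom interface goes from n = 1.32 toward n = 1.55: a half-wave phase shift.
Zero or two π shifts → no net half-wave offset.
For maximum reflection here: 2 n t = m λ.
Minimum nonzero at m = 1: t = λ / (2 n) = 675 / (2 × 1.32) = 256 nm.

256 nm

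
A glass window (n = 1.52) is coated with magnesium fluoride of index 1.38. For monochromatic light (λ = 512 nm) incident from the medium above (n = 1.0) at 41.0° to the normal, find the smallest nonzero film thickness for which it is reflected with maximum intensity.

Ray reflecting at the top interface goes from n = 1.0 toward n = 1.38: a half-wave phase shift.
Ray reflecting at the bottom interface goes from n = 1.38 toward n = 1.52: a half-wave phase shift.
The two reflections carry the same phase change, so no net offset.
For bright reflection here: 2 n t cos θ_r = m λ.
Snell's law: 1.0 sin 41.0° = 1.38 sin θ_r → sin θ_r = 0.475, cos θ_r = 0.880.
Minimum nonzero at m = 1: t = λ / (2 n cos θ_r) = 512 / (2 × 1.38 × 0.880) = 211 nm.

211 nm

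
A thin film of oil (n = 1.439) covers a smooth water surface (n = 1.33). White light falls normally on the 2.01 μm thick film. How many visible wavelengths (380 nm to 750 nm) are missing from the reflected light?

Top surface (1.0 → 1.439): reflection off a higher-index medium gives a half-wave phase shift.
Bottom surface (1.439 → 1.33): reflection off a lower-index medium gives no phase shift.
Net: one phase inversion between the two reflected rays.
For weak reflection here: 2 n t = m λ.
λ = 2 n t / m = 5785 / m nm.
m=7: 826 nm (IR); m=8: 723 nm (visible); m=9: 643 nm (visible); m=10: 578 nm (visible); m=11: 526 nm (visible); m=12: 482 nm (visible); m=13: 445 nm (visible); m=14: 413 nm (visible); m=15: 386 nm (visible); m=16: 362 nm (UV).

8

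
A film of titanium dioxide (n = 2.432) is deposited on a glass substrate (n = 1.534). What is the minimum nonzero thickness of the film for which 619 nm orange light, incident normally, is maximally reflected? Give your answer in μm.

0.0636 μm

Top surface (1.0 → 2.432): reflection off a higher-index medium gives a half-wave phase shift.
Bottom surface (2.432 → 1.534): reflection off a lower-index medium gives no phase shift.
The two reflections differ by half a wavelength.
With one net inversion, constructive interference in reflection requires 2 n t = (m + ½) λ.
Minimum at m = 0: t = λ / (4 n) = 619 / (4 × 2.432) = 63.6 nm.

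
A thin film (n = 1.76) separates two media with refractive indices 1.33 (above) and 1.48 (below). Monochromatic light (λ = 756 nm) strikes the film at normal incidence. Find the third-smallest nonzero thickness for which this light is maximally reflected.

Ray reflecting at the top interface goes from n = 1.33 toward n = 1.76: a half-wave phase shift.
At the lower boundary (n = 1.76 to n = 1.48) the reflected ray undergoes no phase shift.
Net: one phase inversion between the two reflected rays.
With one net inversion, constructive interference in reflection requires 2 n t = (m + ½) λ.
The third-smallest nonzero thickness corresponds to m = 2: t = (m + ½) λ / (2 n) = 2.50 × 756 / (2 × 1.76) = 537 nm.

537 nm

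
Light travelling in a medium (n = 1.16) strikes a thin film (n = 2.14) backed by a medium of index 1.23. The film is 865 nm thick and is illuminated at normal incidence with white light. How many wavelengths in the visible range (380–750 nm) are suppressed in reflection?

5

Top surface (1.16 → 2.14): reflection off a higher-index medium gives a half-wave phase shift.
Bottom surface (2.14 → 1.23): reflection off a lower-index medium gives no phase shift.
Exactly one π shift → a net half-wave offset.
With one net inversion, destructive interference in reflection requires 2 n t = m λ.
λ = 2 n t / m = 3702 / m nm.
m=4: 926 nm (IR); m=5: 740 nm (visible); m=6: 617 nm (visible); m=7: 529 nm (visible); m=8: 463 nm (visible); m=9: 411 nm (visible); m=10: 370 nm (UV).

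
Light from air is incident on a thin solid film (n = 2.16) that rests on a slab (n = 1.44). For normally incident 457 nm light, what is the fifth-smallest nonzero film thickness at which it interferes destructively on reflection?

At the upper boundary (n = 1.0 to n = 2.16) the reflected ray undergoes a half-wave phase shift.
At the lower boundary (n = 2.16 to n = 1.44) the reflected ray undergoes no phase shift.
The two reflections differ by half a wavelength.
For minimum reflection here: 2 n t = m λ.
The fifth-smallest nonzero thickness corresponds to m = 5: t = m λ / (2 n) = 5.00 × 457 / (2 × 2.16) = 529 nm.

529 nm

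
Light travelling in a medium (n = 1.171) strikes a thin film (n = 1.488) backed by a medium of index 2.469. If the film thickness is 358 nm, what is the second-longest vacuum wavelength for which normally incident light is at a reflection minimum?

Top surface (1.171 → 1.488): reflection off a higher-index medium gives a half-wave phase shift.
At the lower boundary (n = 1.488 to n = 2.469) the reflected ray undergoes a half-wave phase shift.
The two reflections carry the same phase change, so no net offset.
For minimum reflection here: 2 n t = (m + ½) λ.
λ = 2 n t / (m + ½). The second-longest wavelength is m = 1: λ = 2 × 1.488 × 358 / 1.50 = 710 nm.

710 nm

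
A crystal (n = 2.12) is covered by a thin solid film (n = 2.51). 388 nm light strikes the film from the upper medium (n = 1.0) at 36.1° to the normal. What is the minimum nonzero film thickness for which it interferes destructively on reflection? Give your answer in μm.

0.0795 μm

At the upper boundary (n = 1.0 to n = 2.51) the reflected ray undergoes a half-wave phase shift.
At the lower boundary (n = 2.51 to n = 2.12) the reflected ray undergoes no phase shift.
The two reflections differ by half a wavelength.
For dark reflection here: 2 n t cos θ_r = m λ.
Snell's law: 1.0 sin 36.1° = 2.51 sin θ_r → sin θ_r = 0.235, cos θ_r = 0.972.
Minimum nonzero at m = 1: t = λ / (2 n cos θ_r) = 388 / (2 × 2.51 × 0.972) = 79.5 nm.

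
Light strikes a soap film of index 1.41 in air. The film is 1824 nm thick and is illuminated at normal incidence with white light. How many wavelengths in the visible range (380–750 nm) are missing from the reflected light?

7

Top surface (1.0 → 1.41): reflection off a higher-index medium gives a half-wave phase shift.
Bottom surface (1.41 → 1.0): reflection off a lower-index medium gives no phase shift.
Net: one phase inversion between the two reflected rays.
With one net inversion, destructive interference in reflection requires 2 n t = m λ.
λ = 2 n t / m = 5144 / m nm.
m=6: 857 nm (IR); m=7: 735 nm (visible); m=8: 643 nm (visible); m=9: 572 nm (visible); m=10: 514 nm (visible); m=11: 468 nm (visible); m=12: 429 nm (visible); m=13: 396 nm (visible); m=14: 367 nm (UV).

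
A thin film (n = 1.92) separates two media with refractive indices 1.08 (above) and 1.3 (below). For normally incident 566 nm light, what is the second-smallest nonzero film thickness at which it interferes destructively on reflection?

Top surface (1.08 → 1.92): reflection off a higher-index medium gives a half-wave phase shift.
Ray reflecting at the bottom interface goes from n = 1.92 toward n = 1.3: no phase shift.
Net: one phase inversion between the two reflected rays.
With one net inversion, destructive interference in reflection requires 2 n t = m λ.
The second-smallest nonzero thickness corresponds to m = 2: t = m λ / (2 n) = 2.00 × 566 / (2 × 1.92) = 295 nm.

295 nm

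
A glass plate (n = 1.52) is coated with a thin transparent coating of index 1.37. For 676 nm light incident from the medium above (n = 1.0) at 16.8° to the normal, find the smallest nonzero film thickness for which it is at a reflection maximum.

252 nm

At the upper boundary (n = 1.0 to n = 1.37) the reflected ray undergoes a half-wave phase shift.
Bottom surface (1.37 → 1.52): reflection off a higher-index medium gives a half-wave phase shift.
Zero or two π shifts → no net half-wave offset.
So the condition for constructive reflection is 2 n t cos θ_r = m λ.
Snell's law: 1.0 sin 16.8° = 1.37 sin θ_r → sin θ_r = 0.211, cos θ_r = 0.977.
Minimum nonzero at m = 1: t = λ / (2 n cos θ_r) = 676 / (2 × 1.37 × 0.977) = 252 nm.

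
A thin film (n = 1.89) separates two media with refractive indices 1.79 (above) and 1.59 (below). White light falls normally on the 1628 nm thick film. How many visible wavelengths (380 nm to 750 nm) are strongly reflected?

At the upper boundary (n = 1.79 to n = 1.89) the reflected ray undergoes a half-wave phase shift.
Bottom surface (1.89 → 1.59): reflection off a lower-index medium gives no phase shift.
Net: one phase inversion between the two reflected rays.
So the condition for constructive reflection is 2 n t = (m + ½) λ.
λ = 2 n t / (m + ½) = 6154 / (m + ½) nm.
m=7: 821 nm (IR); m=8: 724 nm (visible); m=9: 648 nm (visible); m=10: 586 nm (visible); m=11: 535 nm (visible); m=12: 492 nm (visible); m=13: 456 nm (visible); m=14: 424 nm (visible); m=15: 397 nm (visible); m=16: 373 nm (UV).

8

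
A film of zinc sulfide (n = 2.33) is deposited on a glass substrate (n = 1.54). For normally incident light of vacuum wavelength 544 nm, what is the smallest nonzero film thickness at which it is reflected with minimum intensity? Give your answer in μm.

Ray reflecting at the top interface goes from n = 1.0 toward n = 2.33: a half-wave phase shift.
Bottom surface (2.33 → 1.54): reflection off a lower-index medium gives no phase shift.
The two reflections differ by half a wavelength.
With one net inversion, destructive interference in reflection requires 2 n t = m λ.
The smallest nonzero thickness corresponds to m = 1: t = m λ / (2 n) = 1.00 × 544 / (2 × 2.33) = 117 nm.

0.117 μm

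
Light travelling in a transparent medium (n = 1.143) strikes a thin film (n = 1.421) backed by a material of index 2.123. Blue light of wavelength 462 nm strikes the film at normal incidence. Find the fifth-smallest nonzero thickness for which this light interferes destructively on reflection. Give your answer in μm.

0.732 μm

At the upper boundary (n = 1.143 to n = 1.421) the reflected ray undergoes a half-wave phase shift.
At the lower boundary (n = 1.421 to n = 2.123) the reflected ray undergoes a half-wave phase shift.
Net: no relative phase inversion (both shifts match).
For weak reflection here: 2 n t = (m + ½) λ.
The fifth-smallest nonzero thickness corresponds to m = 4: t = (m + ½) λ / (2 n) = 4.50 × 462 / (2 × 1.421) = 732 nm.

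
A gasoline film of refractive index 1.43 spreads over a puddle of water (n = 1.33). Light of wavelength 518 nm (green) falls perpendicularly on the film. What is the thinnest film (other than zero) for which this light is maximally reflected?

Ray reflecting at the top interface goes from n = 1.0 toward n = 1.43: a half-wave phase shift.
Ray reflecting at the bottom interface goes from n = 1.43 toward n = 1.33: no phase shift.
Exactly one π shift → a net half-wave offset.
For maximum reflection here: 2 n t = (m + ½) λ.
Minimum at m = 0: t = λ / (4 n) = 518 / (4 × 1.43) = 90.6 nm.

90.6 nm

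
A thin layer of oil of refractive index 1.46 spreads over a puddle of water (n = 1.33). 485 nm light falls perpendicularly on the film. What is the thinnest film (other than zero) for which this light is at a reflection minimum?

166 nm

At the upper boundary (n = 1.0 to n = 1.46) the reflected ray undergoes a half-wave phase shift.
Bottom surface (1.46 → 1.33): reflection off a lower-index medium gives no phase shift.
Exactly one π shift → a net half-wave offset.
For minimum reflection here: 2 n t = m λ.
Minimum nonzero at m = 1: t = λ / (2 n) = 485 / (2 × 1.46) = 166 nm.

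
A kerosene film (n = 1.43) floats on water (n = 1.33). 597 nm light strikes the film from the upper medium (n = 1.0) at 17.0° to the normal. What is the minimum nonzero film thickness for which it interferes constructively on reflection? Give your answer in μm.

At the upper boundary (n = 1.0 to n = 1.43) the reflected ray undergoes a half-wave phase shift.
At the lower boundary (n = 1.43 to n = 1.33) the reflected ray undergoes no phase shift.
Net: one phase inversion between the two reflected rays.
So the condition for constructive reflection is 2 n t cos θ_r = (m + ½) λ.
Snell's law: 1.0 sin 17.0° = 1.43 sin θ_r → sin θ_r = 0.204, cos θ_r = 0.979.
Minimum at m = 0: t = λ / (4 n cos θ_r) = 597 / (4 × 1.43 × 0.979) = 107 nm.

0.107 μm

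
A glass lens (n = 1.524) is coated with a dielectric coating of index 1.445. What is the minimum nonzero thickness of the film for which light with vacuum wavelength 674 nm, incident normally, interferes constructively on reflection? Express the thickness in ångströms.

At the upper boundary (n = 1.0 to n = 1.445) the reflected ray undergoes a half-wave phase shift.
Bottom surface (1.445 → 1.524): reflection off a higher-index medium gives a half-wave phase shift.
Zero or two π shifts → no net half-wave offset.
For strong reflection here: 2 n t = m λ.
Minimum nonzero at m = 1: t = λ / (2 n) = 674 / (2 × 1.445) = 233 nm.

2332 Å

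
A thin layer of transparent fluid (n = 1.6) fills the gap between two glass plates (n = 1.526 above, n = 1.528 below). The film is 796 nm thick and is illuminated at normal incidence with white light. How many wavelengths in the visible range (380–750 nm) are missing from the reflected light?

Top surface (1.526 → 1.6): reflection off a higher-index medium gives a half-wave phase shift.
Bottom surface (1.6 → 1.528): reflection off a lower-index medium gives no phase shift.
The two reflections differ by half a wavelength.
For weak reflection here: 2 n t = m λ.
λ = 2 n t / m = 2547 / m nm.
m=3: 849 nm (IR); m=4: 637 nm (visible); m=5: 509 nm (visible); m=6: 425 nm (visible); m=7: 364 nm (UV).

3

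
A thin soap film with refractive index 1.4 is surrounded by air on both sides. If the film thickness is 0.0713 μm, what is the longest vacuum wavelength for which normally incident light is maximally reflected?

399 nm

Ray reflecting at the top interface goes from n = 1.0 toward n = 1.4: a half-wave phase shift.
At the lower boundary (n = 1.4 to n = 1.0) the reflected ray undergoes no phase shift.
Net: one phase inversion between the two reflected rays.
With one net inversion, constructive interference in reflection requires 2 n t = (m + ½) λ.
λ = 2 n t / (m + ½). The longest wavelength is m = 0: λ = 2 × 1.4 × 71.3 / 0.500 = 399 nm.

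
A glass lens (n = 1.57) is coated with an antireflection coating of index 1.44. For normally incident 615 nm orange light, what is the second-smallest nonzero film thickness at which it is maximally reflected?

Top surface (1.0 → 1.44): reflection off a higher-index medium gives a half-wave phase shift.
Ray reflecting at the bottom interface goes from n = 1.44 toward n = 1.57: a half-wave phase shift.
Zero or two π shifts → no net half-wave offset.
So the condition for constructive reflection is 2 n t = m λ.
The second-smallest nonzero thickness corresponds to m = 2: t = m λ / (2 n) = 2.00 × 615 / (2 × 1.44) = 427 nm.

427 nm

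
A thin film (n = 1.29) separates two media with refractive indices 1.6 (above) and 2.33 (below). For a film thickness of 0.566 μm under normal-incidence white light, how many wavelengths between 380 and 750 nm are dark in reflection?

Top surface (1.6 → 1.29): reflection off a lower-index medium gives no phase shift.
Bottom surface (1.29 → 2.33): reflection off a higher-index medium gives a half-wave phase shift.
Exactly one π shift → a net half-wave offset.
With one net inversion, destructive interference in reflection requires 2 n t = m λ.
λ = 2 n t / m = 1460 / m nm.
m=1: 1460 nm (IR); m=2: 730 nm (visible); m=3: 487 nm (visible); m=4: 365 nm (UV).

2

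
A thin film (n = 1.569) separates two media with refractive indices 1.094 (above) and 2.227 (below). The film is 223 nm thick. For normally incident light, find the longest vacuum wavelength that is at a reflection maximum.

700 nm

Ray reflecting at the top interface goes from n = 1.094 toward n = 1.569: a half-wave phase shift.
Ray reflecting at the bottom interface goes from n = 1.569 toward n = 2.227: a half-wave phase shift.
Zero or two π shifts → no net half-wave offset.
So the condition for constructive reflection is 2 n t = m λ.
λ = 2 n t / m. The longest wavelength is m = 1: λ = 2 × 1.569 × 223 / 1.00 = 700 nm.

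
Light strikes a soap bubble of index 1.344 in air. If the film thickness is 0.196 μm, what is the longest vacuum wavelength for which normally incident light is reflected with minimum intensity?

527 nm

Ray reflecting at the top interface goes from n = 1.0 toward n = 1.344: a half-wave phase shift.
Ray reflecting at the bottom interface goes from n = 1.344 toward n = 1.0: no phase shift.
Net: one phase inversion between the two reflected rays.
So the condition for destructive reflection is 2 n t = m λ.
λ = 2 n t / m. The longest wavelength is m = 1: λ = 2 × 1.344 × 196 / 1.00 = 527 nm.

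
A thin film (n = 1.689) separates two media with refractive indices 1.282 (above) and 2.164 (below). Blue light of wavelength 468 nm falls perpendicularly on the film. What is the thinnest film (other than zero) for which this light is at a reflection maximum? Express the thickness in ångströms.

1385 Å

Ray reflecting at the top interface goes from n = 1.282 toward n = 1.689: a half-wave phase shift.
Ray reflecting at the bottom interface goes from n = 1.689 toward n = 2.164: a half-wave phase shift.
Net: no relative phase inversion (both shifts match).
For bright reflection here: 2 n t = m λ.
Minimum nonzero at m = 1: t = λ / (2 n) = 468 / (2 × 1.689) = 139 nm.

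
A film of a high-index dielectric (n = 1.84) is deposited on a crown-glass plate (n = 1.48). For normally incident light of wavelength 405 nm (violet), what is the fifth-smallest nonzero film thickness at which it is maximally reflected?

495 nm

Ray reflecting at the top interface goes from n = 1.0 toward n = 1.84: a half-wave phase shift.
Ray reflecting at the bottom interface goes from n = 1.84 toward n = 1.48: no phase shift.
Net: one phase inversion between the two reflected rays.
With one net inversion, constructive interference in reflection requires 2 n t = (m + ½) λ.
The fifth-smallest nonzero thickness corresponds to m = 4: t = (m + ½) λ / (2 n) = 4.50 × 405 / (2 × 1.84) = 495 nm.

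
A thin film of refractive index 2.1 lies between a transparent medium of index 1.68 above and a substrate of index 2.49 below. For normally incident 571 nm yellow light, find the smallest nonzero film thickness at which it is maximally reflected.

Ray reflecting at the top interface goes from n = 1.68 toward n = 2.1: a half-wave phase shift.
Ray reflecting at the bottom interface goes from n = 2.1 toward n = 2.49: a half-wave phase shift.
The two reflections carry the same phase change, so no net offset.
So the condition for constructive reflection is 2 n t = m λ.
Minimum nonzero at m = 1: t = λ / (2 n) = 571 / (2 × 2.1) = 136 nm.

136 nm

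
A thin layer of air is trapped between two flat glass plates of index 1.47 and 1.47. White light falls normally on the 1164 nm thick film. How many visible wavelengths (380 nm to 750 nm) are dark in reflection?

At the upper boundary (n = 1.47 to n = 1.0) the reflected ray undergoes no phase shift.
Bottom surface (1.0 → 1.47): reflection off a higher-index medium gives a half-wave phase shift.
Net: one phase inversion between the two reflected rays.
With one net inversion, destructive interference in reflection requires 2 n t = m λ.
λ = 2 n t / m = 2328 / m nm.
m=3: 776 nm (IR); m=4: 582 nm (visible); m=5: 466 nm (visible); m=6: 388 nm (visible); m=7: 333 nm (UV).

3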